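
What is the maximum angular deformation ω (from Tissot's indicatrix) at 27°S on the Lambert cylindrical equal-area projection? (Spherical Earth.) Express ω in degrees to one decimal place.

The Lambert cylindrical equal-area projection is the cylindrical equal-area projection with its standard parallel at the equator (φ₀ = 0). For cylindrical equal-area with standard parallel φ₀, h = cos φ / cos φ₀ and k = cos φ₀ / cos φ, so h·k = 1.
At 27°: h = 0.8910, k = 1.122; principal scales a = 1.122, b = 0.8910.
sin(ω/2) = (a − b)/(a + b) = 0.2313/2.013 = 0.1149, so ω = 2 arcsin(0.1149) ≈ 13.2°.

13.2°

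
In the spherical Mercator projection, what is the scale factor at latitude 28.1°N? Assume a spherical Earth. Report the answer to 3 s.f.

For Mercator, h = k = sec φ (a conformal cylindrical projection has a single point scale, 1/cos φ).
k = 1/cos 28.1° = 1/0.8821 = 1.134.

1.13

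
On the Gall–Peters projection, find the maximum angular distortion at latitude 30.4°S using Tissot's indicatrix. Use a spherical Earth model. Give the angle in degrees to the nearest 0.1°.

22.6°

Gall–Peters is a cylindrical equal-area projection with standard parallels at ±45°. Cylindrical equal-area (φ₀ = 45°): h = cos φ / cos 45° along meridians, k = cos 45° / cos φ along parallels; h·k = 1.
At 30.4°: h = 1.220, k = 0.8198; principal scales a = 1.220, b = 0.8198.
sin(ω/2) = (a − b)/(a + b) = 0.4000/2.040 = 0.1961, so ω = 2 arcsin(0.1961) ≈ 22.6°.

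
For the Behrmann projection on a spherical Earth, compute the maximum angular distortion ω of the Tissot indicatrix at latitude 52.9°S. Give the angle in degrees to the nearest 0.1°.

40.6°

Behrmann is a cylindrical equal-area projection with standard parallels at ±30°. A cylindrical equal-area projection with standard parallel φ₀ has meridian scale h = cos φ / cos φ₀ and parallel scale k = cos φ₀ / cos φ (so areas are preserved, h·k = 1).
At 52.9°: h = 0.6965, k = 1.436; principal scales a = 1.436, b = 0.6965.
sin(ω/2) = (a − b)/(a + b) = 0.7392/2.132 = 0.3467, so ω = 2 arcsin(0.3467) ≈ 40.6°.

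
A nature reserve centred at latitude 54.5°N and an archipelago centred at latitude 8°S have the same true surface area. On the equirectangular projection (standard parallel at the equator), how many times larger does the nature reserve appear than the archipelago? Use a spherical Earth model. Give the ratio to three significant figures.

1.71

In the plate carrée (x = Rλ, y = Rφ), meridians are true-scale (h = 1) and parallels are stretched by k = sec φ.
Areal scale at 54.5°: h·k = 1.000 × 1.722 = 1.722.
Areal scale at 8°: h·k = 1.000 × 1.010 = 1.010.
Ratio = 1.722/1.010 ≈ 1.71.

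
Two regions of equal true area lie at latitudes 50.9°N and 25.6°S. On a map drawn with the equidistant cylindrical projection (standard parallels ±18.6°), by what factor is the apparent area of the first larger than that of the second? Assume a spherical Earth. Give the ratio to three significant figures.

In the equirectangular projection with standard parallel φ₀ = 18.6° (x = Rλ cos φ₀, y = Rφ), meridians are true-scale (h = 1) and the parallel scale is k = cos φ₀ / cos φ.
Areal scale at 50.9°: h·k = 1.000 × 1.503 = 1.503.
Areal scale at 25.6°: h·k = 1.000 × 1.051 = 1.051.
Ratio = 1.503/1.051 ≈ 1.43.

1.43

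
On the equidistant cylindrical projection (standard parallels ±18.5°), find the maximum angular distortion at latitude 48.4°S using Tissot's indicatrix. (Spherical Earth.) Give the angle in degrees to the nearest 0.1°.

The equidistant cylindrical projection with φ₀ = 18.5° has h = 1 (meridians true) and k = cos φ₀ / cos φ along parallels.
At 48.4°: h = 1.000, k = 1.428; principal scales a = 1.428, b = 1.000.
sin(ω/2) = (a − b)/(a + b) = 0.4284/2.428 = 0.1764, so ω = 2 arcsin(0.1764) ≈ 20.3°.

20.3°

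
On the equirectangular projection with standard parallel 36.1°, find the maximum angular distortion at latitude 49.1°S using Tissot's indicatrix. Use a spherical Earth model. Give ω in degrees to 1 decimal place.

With standard parallel φ₀ = 36.1°, the equirectangular projection gives x = Rλ cos φ₀, y = Rφ, so h = 1 and k = cos 36.1° / cos φ.
At 49.1°: h = 1.000, k = 1.234; principal scales a = 1.234, b = 1.000.
sin(ω/2) = (a − b)/(a + b) = 0.2341/2.234 = 0.1048, so ω = 2 arcsin(0.1048) ≈ 12.0°.

12.0°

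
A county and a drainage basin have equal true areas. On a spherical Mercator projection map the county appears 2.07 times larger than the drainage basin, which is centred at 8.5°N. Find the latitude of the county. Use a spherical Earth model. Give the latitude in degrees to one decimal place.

46.6°

For equal true areas on Mercator, apparent areas scale as sec²φ, so the ratio is cos²φ₂ / cos²φ₁.
cos²φ₂ / cos²φ₁ = 2.07  ⇒  cos φ₁ = cos 8.5° / √2.07 = 0.9890/1.439 = 0.6874.
φ₁ = arccos(0.6874) ≈ 46.6°.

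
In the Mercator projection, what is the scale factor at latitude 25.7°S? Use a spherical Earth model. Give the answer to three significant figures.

1.11

For Mercator, h = k = sec φ (a conformal cylindrical projection has a single point scale, 1/cos φ).
k = 1/cos 25.7° = 1/0.9011 = 1.110.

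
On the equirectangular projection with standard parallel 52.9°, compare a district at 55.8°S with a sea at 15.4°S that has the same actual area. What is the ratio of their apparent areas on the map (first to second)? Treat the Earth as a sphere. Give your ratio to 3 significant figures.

1.72

With standard parallel φ₀ = 52.9°, the equirectangular projection gives x = Rλ cos φ₀, y = Rφ, so h = 1 and k = cos 52.9° / cos φ.
Areal scale at 55.8°: h·k = 1.000 × 1.073 = 1.073.
Areal scale at 15.4°: h·k = 1.000 × 0.6257 = 0.6257.
Ratio = 1.073/0.6257 ≈ 1.72.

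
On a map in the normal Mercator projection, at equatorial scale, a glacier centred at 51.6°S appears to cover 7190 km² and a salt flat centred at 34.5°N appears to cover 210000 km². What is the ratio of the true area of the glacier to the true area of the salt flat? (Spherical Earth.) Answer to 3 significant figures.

0.0194

Since Mercator area scale is 1/cos²φ, the true area equals the apparent area multiplied by cos²φ.
True area of glacier: 7190 × cos²(51.6°) = 7190 × 0.3858 = 2774 km².
True area of salt flat: 210000 × cos²(34.5°) = 210000 × 0.6792 = 142600 km².
Ratio = 2774 / 142600 ≈ 0.0194.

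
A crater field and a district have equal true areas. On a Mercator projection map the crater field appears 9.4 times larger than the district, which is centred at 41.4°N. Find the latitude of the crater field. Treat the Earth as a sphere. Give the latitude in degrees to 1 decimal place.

75.8°

For equal true areas on Mercator, apparent areas scale as sec²φ, so the ratio is cos²φ₂ / cos²φ₁.
cos²φ₂ / cos²φ₁ = 9.4  ⇒  cos φ₁ = cos 41.4° / √9.4 = 0.7501/3.066 = 0.2447.
φ₁ = arccos(0.2447) ≈ 75.8°.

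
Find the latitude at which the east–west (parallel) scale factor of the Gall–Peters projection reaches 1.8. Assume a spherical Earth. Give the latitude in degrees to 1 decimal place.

The Gall–Peters projection is cylindrical equal-area with φ₀ = 45°. Cylindrical equal-area (φ₀ = 45°): h = cos φ / cos 45° along meridians, k = cos 45° / cos φ along parallels; h·k = 1.
k = cos φ₀ / cos φ = 1.8  ⇒  cos φ = cos 45° / 1.8 = 0.3928.
φ = arccos(0.3928) ≈ 66.9°.

66.9°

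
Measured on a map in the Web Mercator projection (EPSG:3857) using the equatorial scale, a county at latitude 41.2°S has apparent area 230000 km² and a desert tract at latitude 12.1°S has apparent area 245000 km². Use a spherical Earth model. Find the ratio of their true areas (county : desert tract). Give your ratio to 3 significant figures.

Since Mercator area scale is 1/cos²φ, the true area equals the apparent area multiplied by cos²φ.
True area of county: 230000 × cos²(41.2°) = 230000 × 0.5661 = 130200 km².
True area of desert tract: 245000 × cos²(12.1°) = 245000 × 0.9561 = 234200 km².
Ratio = 130200 / 234200 ≈ 0.556.

0.556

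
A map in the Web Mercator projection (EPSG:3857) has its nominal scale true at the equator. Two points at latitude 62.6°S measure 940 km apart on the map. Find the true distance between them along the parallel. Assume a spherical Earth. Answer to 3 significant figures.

433 km

The Mercator projection is conformal; its linear scale factor is the same in every direction and equals sec φ = 1/cos φ.
Along the parallel at 62.6°, map distances are exaggerated by k = sec 62.6° = 2.173.
True distance = 940 / 2.173 = 940 × cos 62.6° ≈ 433 km.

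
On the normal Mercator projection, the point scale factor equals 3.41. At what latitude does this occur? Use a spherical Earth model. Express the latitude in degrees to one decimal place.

72.9°

Mercator scale is k = sec φ = 1/cos φ.
1/cos φ = 3.41  ⇒  cos φ = 0.2933  ⇒  φ = arccos(0.2933) ≈ 72.9°.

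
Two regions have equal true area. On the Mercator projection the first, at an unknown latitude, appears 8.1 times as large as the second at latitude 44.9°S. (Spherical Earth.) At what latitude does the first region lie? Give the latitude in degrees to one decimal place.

For equal true areas on Mercator, apparent areas scale as sec²φ, so the ratio is cos²φ₂ / cos²φ₁.
cos²φ₂ / cos²φ₁ = 8.1  ⇒  cos φ₁ = cos 44.9° / √8.1 = 0.7083/2.846 = 0.2489.
φ₁ = arccos(0.2489) ≈ 75.6°.

75.6°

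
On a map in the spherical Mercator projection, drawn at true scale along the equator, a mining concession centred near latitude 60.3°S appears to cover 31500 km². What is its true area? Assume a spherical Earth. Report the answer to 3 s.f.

Mercator is conformal, so the point scale is isotropic: h = k = sec φ = 1/cos φ.
Areal scale = k² = sec²φ = 1/cos²(60.3°) = 1/0.4955² = 4.074.
True area = apparent / (areal scale) = 31500 / 4.074 ≈ 7730 km².

7730 km²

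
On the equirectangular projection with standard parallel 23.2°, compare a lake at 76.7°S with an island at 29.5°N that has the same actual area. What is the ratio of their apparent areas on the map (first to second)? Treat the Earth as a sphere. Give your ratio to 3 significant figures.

3.78

In the equirectangular projection with standard parallel φ₀ = 23.2° (x = Rλ cos φ₀, y = Rφ), meridians are true-scale (h = 1) and the parallel scale is k = cos φ₀ / cos φ.
Areal scale at 76.7°: h·k = 1.000 × 3.995 = 3.995.
Areal scale at 29.5°: h·k = 1.000 × 1.056 = 1.056.
Ratio = 3.995/1.056 ≈ 3.78.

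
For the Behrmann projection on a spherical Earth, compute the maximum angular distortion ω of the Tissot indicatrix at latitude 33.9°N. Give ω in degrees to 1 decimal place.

4.9°

Behrmann is a cylindrical equal-area projection with standard parallels at ±30°. Cylindrical equal-area (φ₀ = 30°): h = cos φ / cos 30° along meridians, k = cos 30° / cos φ along parallels; h·k = 1.
At 33.9°: h = 0.9584, k = 1.043; principal scales a = 1.043, b = 0.9584.
sin(ω/2) = (a − b)/(a + b) = 0.08497/2.002 = 0.04245, so ω = 2 arcsin(0.04245) ≈ 4.9°.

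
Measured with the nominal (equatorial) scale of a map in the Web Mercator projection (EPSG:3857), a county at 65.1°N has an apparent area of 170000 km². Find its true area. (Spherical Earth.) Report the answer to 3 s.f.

30100 km²

For Mercator, h = k = sec φ (a conformal cylindrical projection has a single point scale, 1/cos φ).
Areal scale = k² = sec²φ = 1/cos²(65.1°) = 1/0.4210² = 5.641.
True area = apparent / (areal scale) = 170000 / 5.641 ≈ 30100 km².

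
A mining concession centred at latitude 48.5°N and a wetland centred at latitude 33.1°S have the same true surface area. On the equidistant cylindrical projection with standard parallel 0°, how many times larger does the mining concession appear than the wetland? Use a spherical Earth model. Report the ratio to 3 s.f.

In the plate carrée (x = Rλ, y = Rφ), meridians are true-scale (h = 1) and parallels are stretched by k = sec φ.
Areal scale at 48.5°: h·k = 1.000 × 1.509 = 1.509.
Areal scale at 33.1°: h·k = 1.000 × 1.194 = 1.194.
Ratio = 1.509/1.194 ≈ 1.26.

1.26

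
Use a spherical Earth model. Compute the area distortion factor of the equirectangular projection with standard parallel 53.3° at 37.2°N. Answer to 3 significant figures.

0.750

With standard parallel φ₀ = 53.3°, the equirectangular projection gives x = Rλ cos φ₀, y = Rφ, so h = 1 and k = cos 53.3° / cos φ.
Areal scale = h·k = 1 × cos φ₀ / cos φ; at 37.2°, h = 1.000, k = 0.7503, so h·k = 0.7503.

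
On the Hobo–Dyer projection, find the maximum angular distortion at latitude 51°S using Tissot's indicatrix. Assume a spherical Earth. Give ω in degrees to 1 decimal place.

Hobo–Dyer is a cylindrical equal-area projection with standard parallels at ±37.5°. Cylindrical equal-area (φ₀ = 37.5°): h = cos φ / cos 37.5° along meridians, k = cos 37.5° / cos φ along parallels; h·k = 1.
At 51°: h = 0.7932, k = 1.261; principal scales a = 1.261, b = 0.7932.
sin(ω/2) = (a − b)/(a + b) = 0.4674/2.054 = 0.2276, so ω = 2 arcsin(0.2276) ≈ 26.3°.

26.3°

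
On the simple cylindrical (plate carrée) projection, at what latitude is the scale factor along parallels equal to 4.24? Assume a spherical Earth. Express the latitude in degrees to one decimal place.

76.4°

Plate carrée: h = 1, k = sec φ along parallels.
sec φ = 4.24  ⇒  cos φ = 0.2358  ⇒  φ ≈ 76.4°.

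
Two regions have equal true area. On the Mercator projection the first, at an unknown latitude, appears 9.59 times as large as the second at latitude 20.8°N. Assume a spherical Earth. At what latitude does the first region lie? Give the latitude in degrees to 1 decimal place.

72.4°

Mercator areal scale is sec²φ, so apparent-area ratio = sec²φ₁ / sec²φ₂ = cos²φ₂ / cos²φ₁.
cos²φ₂ / cos²φ₁ = 9.59  ⇒  cos φ₁ = cos 20.8° / √9.59 = 0.9348/3.097 = 0.3019.
φ₁ = arccos(0.3019) ≈ 72.4°.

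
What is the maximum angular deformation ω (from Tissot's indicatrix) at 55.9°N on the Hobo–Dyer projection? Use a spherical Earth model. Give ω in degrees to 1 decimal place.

39.0°

The Hobo–Dyer projection is cylindrical equal-area with φ₀ = 37.5°. Cylindrical equal-area (φ₀ = 37.5°): h = cos φ / cos 37.5° along meridians, k = cos 37.5° / cos φ along parallels; h·k = 1.
At 55.9°: h = 0.7067, k = 1.415; principal scales a = 1.415, b = 0.7067.
sin(ω/2) = (a − b)/(a + b) = 0.7084/2.122 = 0.3339, so ω = 2 arcsin(0.3339) ≈ 39.0°.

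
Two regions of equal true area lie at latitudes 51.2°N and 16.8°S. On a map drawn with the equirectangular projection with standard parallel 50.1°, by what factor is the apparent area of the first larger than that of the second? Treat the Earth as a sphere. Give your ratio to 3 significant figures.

The equidistant cylindrical projection with φ₀ = 50.1° has h = 1 (meridians true) and k = cos φ₀ / cos φ along parallels.
Areal scale at 51.2°: h·k = 1.000 × 1.024 = 1.024.
Areal scale at 16.8°: h·k = 1.000 × 0.6700 = 0.6700.
Ratio = 1.024/0.6700 ≈ 1.53.

1.53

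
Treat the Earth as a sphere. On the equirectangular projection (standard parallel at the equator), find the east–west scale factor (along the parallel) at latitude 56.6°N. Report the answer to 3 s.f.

1.82

For the equirectangular projection with φ₀ = 0 (plate carrée), h = 1 along meridians and k = sec φ along parallels.
k = 1/cos 56.6° = 1/0.5505 = 1.817.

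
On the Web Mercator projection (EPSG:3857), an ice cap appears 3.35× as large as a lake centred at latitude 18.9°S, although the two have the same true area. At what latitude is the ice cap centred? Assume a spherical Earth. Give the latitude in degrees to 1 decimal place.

58.9°

Mercator areal scale is sec²φ, so apparent-area ratio = sec²φ₁ / sec²φ₂ = cos²φ₂ / cos²φ₁.
cos²φ₂ / cos²φ₁ = 3.35  ⇒  cos φ₁ = cos 18.9° / √3.35 = 0.9461/1.830 = 0.5169.
φ₁ = arccos(0.5169) ≈ 58.9°.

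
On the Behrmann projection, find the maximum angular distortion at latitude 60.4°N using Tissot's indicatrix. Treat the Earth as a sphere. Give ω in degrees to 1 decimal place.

61.2°

Behrmann is a cylindrical equal-area projection with standard parallels at ±30°. Cylindrical equal-area (φ₀ = 30°): h = cos φ / cos 30° along meridians, k = cos 30° / cos φ along parallels; h·k = 1.
At 60.4°: h = 0.5704, k = 1.753; principal scales a = 1.753, b = 0.5704.
sin(ω/2) = (a − b)/(a + b) = 1.183/2.324 = 0.5091, so ω = 2 arcsin(0.5091) ≈ 61.2°.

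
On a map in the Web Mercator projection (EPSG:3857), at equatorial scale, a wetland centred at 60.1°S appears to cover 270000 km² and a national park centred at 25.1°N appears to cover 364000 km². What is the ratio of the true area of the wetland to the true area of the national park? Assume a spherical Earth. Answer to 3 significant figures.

0.225

Mercator's areal exaggeration is sec²φ; hence true area = (apparent area) · cos²φ.
True area of wetland: 270000 × cos²(60.1°) = 270000 × 0.2485 = 67090 km².
True area of national park: 364000 × cos²(25.1°) = 364000 × 0.8201 = 298500 km².
Ratio = 67090 / 298500 ≈ 0.225.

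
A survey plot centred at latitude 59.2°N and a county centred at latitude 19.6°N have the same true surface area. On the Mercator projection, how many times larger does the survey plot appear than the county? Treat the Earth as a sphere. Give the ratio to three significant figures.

On Mercator, area is exaggerated by sec²φ = 1/cos²φ.
At 59.2°: sec²(59.2°) = 1/0.5120² = 3.814.
At 19.6°: sec²(19.6°) = 1/0.9421² = 1.127.
Ratio = 3.814/1.127 = cos²(19.6°)/cos²(59.2°) ≈ 3.38.

3.38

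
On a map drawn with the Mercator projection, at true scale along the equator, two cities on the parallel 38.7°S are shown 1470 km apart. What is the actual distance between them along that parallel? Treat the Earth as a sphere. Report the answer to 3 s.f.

1150 km

For Mercator, h = k = sec φ (a conformal cylindrical projection has a single point scale, 1/cos φ).
Along the parallel at 38.7°, map distances are exaggerated by k = sec 38.7° = 1.281.
True distance = 1470 / 1.281 = 1470 × cos 38.7° ≈ 1150 km.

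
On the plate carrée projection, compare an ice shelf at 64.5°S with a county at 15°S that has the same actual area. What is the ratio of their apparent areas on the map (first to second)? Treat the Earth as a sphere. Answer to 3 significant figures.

Plate carrée maps x = Rλ, y = Rφ. The meridian scale is h = 1 and the parallel scale is k = 1/cos φ = sec φ.
Areal scale at 64.5°: h·k = 1.000 × 2.323 = 2.323.
Areal scale at 15°: h·k = 1.000 × 1.035 = 1.035.
Ratio = 2.323/1.035 ≈ 2.24.

2.24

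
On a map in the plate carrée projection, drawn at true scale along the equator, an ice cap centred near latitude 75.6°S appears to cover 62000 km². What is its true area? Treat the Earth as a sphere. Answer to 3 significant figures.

Plate carrée maps x = Rλ, y = Rφ. The meridian scale is h = 1 and the parallel scale is k = 1/cos φ = sec φ.
Areal scale = h·k = 1 × sec φ; at 75.6°, h = 1.000, k = 4.021, so h·k = 4.021.
True area = apparent / (areal scale) = 62000 / 4.021 ≈ 15400 km².

15400 km²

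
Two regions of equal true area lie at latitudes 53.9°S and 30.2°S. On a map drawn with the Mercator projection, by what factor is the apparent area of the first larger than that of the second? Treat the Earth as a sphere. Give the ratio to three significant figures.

Mercator is conformal with k = sec φ, so areal scale = k² = sec²φ.
At 53.9°: sec²(53.9°) = 1/0.5892² = 2.881.
At 30.2°: sec²(30.2°) = 1/0.8643² = 1.339.
Ratio = 2.881/1.339 = cos²(30.2°)/cos²(53.9°) ≈ 2.15.

2.15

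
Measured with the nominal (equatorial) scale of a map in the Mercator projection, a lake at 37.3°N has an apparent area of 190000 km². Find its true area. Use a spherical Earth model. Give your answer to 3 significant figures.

The Mercator projection is conformal; its linear scale factor is the same in every direction and equals sec φ = 1/cos φ.
Areal scale = k² = sec²φ = 1/cos²(37.3°) = 1/0.7955² = 1.580.
True area = apparent / (areal scale) = 190000 / 1.580 ≈ 120000 km².

120000 km²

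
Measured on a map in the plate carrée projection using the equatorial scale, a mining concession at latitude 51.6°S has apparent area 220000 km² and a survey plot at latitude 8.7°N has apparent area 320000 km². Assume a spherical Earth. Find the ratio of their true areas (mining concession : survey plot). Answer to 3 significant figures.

Plate carrée has h = 1 and k = sec φ, giving areal scale sec φ; true area = (apparent area) · cos φ.
True area of mining concession: 220000 × cos(51.6°) = 220000 × 0.6211 = 136700 km².
True area of survey plot: 320000 × cos(8.7°) = 320000 × 0.9885 = 316300 km².
Ratio = 136700 / 316300 ≈ 0.432.

0.432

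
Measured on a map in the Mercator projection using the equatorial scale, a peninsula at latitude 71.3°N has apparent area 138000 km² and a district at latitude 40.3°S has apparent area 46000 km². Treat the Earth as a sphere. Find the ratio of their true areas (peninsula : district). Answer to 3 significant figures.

0.530

Since Mercator area scale is 1/cos²φ, the true area equals the apparent area multiplied by cos²φ.
True area of peninsula: 138000 × cos²(71.3°) = 138000 × 0.1028 = 14190 km².
True area of district: 46000 × cos²(40.3°) = 46000 × 0.5817 = 26760 km².
Ratio = 14190 / 26760 ≈ 0.530.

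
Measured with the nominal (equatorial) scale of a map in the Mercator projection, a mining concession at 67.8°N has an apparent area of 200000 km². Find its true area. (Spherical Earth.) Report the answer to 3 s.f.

Mercator is conformal, so the point scale is isotropic: h = k = sec φ = 1/cos φ.
Areal scale = k² = sec²φ = 1/cos²(67.8°) = 1/0.3778² = 7.005.
True area = apparent / (areal scale) = 200000 / 7.005 ≈ 28600 km².

28600 km²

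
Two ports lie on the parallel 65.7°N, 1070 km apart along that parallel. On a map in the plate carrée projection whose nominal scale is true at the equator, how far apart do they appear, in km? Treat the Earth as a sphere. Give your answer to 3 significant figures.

2600 km

In the plate carrée (x = Rλ, y = Rφ), meridians are true-scale (h = 1) and parallels are stretched by k = sec φ.
Along the parallel, k = sec 65.7° = 1/0.4115 = 2.430.
Map distance = 1070 × 2.430 ≈ 2600 km.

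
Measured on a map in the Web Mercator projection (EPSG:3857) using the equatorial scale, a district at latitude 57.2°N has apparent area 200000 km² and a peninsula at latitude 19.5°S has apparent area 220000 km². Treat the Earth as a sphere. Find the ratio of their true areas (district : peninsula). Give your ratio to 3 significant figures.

On Mercator the areal scale is sec²φ, so true area = apparent × cos²φ.
True area of district: 200000 × cos²(57.2°) = 200000 × 0.2934 = 58690 km².
True area of peninsula: 220000 × cos²(19.5°) = 220000 × 0.8886 = 195500 km².
Ratio = 58690 / 195500 ≈ 0.300.

0.300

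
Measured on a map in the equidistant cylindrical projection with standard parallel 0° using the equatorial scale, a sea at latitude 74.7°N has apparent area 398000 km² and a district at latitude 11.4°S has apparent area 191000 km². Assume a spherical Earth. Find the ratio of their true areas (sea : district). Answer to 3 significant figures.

0.561

On the plate carrée, areal scale = h·k = 1 × sec φ, so true area = apparent × cos φ.
True area of sea: 398000 × cos(74.7°) = 398000 × 0.2639 = 105000 km².
True area of district: 191000 × cos(11.4°) = 191000 × 0.9803 = 187200 km².
Ratio = 105000 / 187200 ≈ 0.561.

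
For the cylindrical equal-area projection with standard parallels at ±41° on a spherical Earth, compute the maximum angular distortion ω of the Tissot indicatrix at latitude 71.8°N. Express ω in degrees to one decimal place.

90.1°

A cylindrical equal-area projection with standard parallel φ₀ has meridian scale h = cos φ / cos φ₀ and parallel scale k = cos φ₀ / cos φ (so areas are preserved, h·k = 1).
At 71.8°: h = 0.4138, k = 2.416; principal scales a = 2.416, b = 0.4138.
sin(ω/2) = (a − b)/(a + b) = 2.002/2.830 = 0.7075, so ω = 2 arcsin(0.7075) ≈ 90.1°.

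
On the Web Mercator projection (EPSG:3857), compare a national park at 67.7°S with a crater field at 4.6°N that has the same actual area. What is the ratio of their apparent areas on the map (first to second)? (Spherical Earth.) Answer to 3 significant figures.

6.90

Mercator areal scale is sec²φ.
At 67.7°: sec²(67.7°) = 1/0.3795² = 6.945.
At 4.6°: sec²(4.6°) = 1/0.9968² = 1.006.
Ratio = 6.945/1.006 = cos²(4.6°)/cos²(67.7°) ≈ 6.90.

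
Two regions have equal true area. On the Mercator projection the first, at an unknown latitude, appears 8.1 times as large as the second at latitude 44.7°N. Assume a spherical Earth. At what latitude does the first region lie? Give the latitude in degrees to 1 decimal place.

For equal true areas on Mercator, apparent areas scale as sec²φ, so the ratio is cos²φ₂ / cos²φ₁.
cos²φ₂ / cos²φ₁ = 8.1  ⇒  cos φ₁ = cos 44.7° / √8.1 = 0.7108/2.846 = 0.2497.
φ₁ = arccos(0.2497) ≈ 75.5°.

75.5°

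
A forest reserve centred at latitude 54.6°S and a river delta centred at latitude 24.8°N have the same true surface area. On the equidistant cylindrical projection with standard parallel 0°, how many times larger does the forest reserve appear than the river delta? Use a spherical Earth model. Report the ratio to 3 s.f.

Plate carrée maps x = Rλ, y = Rφ. The meridian scale is h = 1 and the parallel scale is k = 1/cos φ = sec φ.
Areal scale at 54.6°: h·k = 1.000 × 1.726 = 1.726.
Areal scale at 24.8°: h·k = 1.000 × 1.102 = 1.102.
Ratio = 1.726/1.102 ≈ 1.57.

1.57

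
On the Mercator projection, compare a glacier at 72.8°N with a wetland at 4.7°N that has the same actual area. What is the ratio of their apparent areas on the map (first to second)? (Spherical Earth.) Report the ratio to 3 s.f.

11.4

On Mercator, area is exaggerated by sec²φ = 1/cos²φ.
At 72.8°: sec²(72.8°) = 1/0.2957² = 11.44.
At 4.7°: sec²(4.7°) = 1/0.9966² = 1.007.
Ratio = 11.44/1.007 = cos²(4.7°)/cos²(72.8°) ≈ 11.4.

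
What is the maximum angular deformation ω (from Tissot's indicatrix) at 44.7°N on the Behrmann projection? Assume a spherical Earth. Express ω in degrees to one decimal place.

The Behrmann projection is cylindrical equal-area with φ₀ = 30°. A cylindrical equal-area projection with standard parallel φ₀ has meridian scale h = cos φ / cos φ₀ and parallel scale k = cos φ₀ / cos φ (so areas are preserved, h·k = 1).
At 44.7°: h = 0.8208, k = 1.218; principal scales a = 1.218, b = 0.8208.
sin(ω/2) = (a − b)/(a + b) = 0.3976/2.039 = 0.1950, so ω = 2 arcsin(0.1950) ≈ 22.5°.

22.5°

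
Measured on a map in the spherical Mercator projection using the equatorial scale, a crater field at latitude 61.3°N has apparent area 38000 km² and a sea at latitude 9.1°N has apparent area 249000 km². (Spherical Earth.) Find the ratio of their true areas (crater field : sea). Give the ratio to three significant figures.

On Mercator the areal scale is sec²φ, so true area = apparent × cos²φ.
True area of crater field: 38000 × cos²(61.3°) = 38000 × 0.2306 = 8763 km².
True area of sea: 249000 × cos²(9.1°) = 249000 × 0.9750 = 242800 km².
Ratio = 8763 / 242800 ≈ 0.0361.

0.0361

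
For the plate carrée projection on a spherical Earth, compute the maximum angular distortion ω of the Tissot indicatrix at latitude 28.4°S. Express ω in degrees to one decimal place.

For the equirectangular projection with φ₀ = 0 (plate carrée), h = 1 along meridians and k = sec φ along parallels.
At 28.4°: h = 1.000, k = 1.137; principal scales a = 1.137, b = 1.000.
sin(ω/2) = (a − b)/(a + b) = 0.1368/2.137 = 0.06403, so ω = 2 arcsin(0.06403) ≈ 7.3°.

7.3°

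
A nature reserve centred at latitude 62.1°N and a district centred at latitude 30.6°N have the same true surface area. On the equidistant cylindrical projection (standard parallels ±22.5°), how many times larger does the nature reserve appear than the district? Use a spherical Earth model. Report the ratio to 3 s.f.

1.84

In the equirectangular projection with standard parallel φ₀ = 22.5° (x = Rλ cos φ₀, y = Rφ), meridians are true-scale (h = 1) and the parallel scale is k = cos φ₀ / cos φ.
Areal scale at 62.1°: h·k = 1.000 × 1.974 = 1.974.
Areal scale at 30.6°: h·k = 1.000 × 1.073 = 1.073.
Ratio = 1.974/1.073 ≈ 1.84.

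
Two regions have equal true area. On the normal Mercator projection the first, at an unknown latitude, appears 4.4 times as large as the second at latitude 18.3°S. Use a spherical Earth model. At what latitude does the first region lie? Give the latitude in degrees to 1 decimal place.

For equal true areas on Mercator, apparent areas scale as sec²φ, so the ratio is cos²φ₂ / cos²φ₁.
cos²φ₂ / cos²φ₁ = 4.4  ⇒  cos φ₁ = cos 18.3° / √4.4 = 0.9494/2.098 = 0.4526.
φ₁ = arccos(0.4526) ≈ 63.1°.

63.1°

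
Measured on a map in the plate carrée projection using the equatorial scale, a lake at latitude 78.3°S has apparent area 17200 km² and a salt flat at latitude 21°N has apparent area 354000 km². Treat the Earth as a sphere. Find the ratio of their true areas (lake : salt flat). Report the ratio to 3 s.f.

0.0106

Plate carrée has h = 1 and k = sec φ, giving areal scale sec φ; true area = (apparent area) · cos φ.
True area of lake: 17200 × cos(78.3°) = 17200 × 0.2028 = 3488 km².
True area of salt flat: 354000 × cos(21°) = 354000 × 0.9336 = 330500 km².
Ratio = 3488 / 330500 ≈ 0.0106.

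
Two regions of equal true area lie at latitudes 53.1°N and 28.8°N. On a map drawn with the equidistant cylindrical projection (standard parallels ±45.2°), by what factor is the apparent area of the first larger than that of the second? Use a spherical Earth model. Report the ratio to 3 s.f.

With standard parallel φ₀ = 45.2°, the equirectangular projection gives x = Rλ cos φ₀, y = Rφ, so h = 1 and k = cos 45.2° / cos φ.
Areal scale at 53.1°: h·k = 1.000 × 1.174 = 1.174.
Areal scale at 28.8°: h·k = 1.000 × 0.8041 = 0.8041.
Ratio = 1.174/0.8041 ≈ 1.46.

1.46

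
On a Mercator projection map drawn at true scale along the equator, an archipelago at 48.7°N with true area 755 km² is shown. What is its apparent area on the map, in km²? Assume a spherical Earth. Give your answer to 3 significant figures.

1730 km²

For Mercator, h = k = sec φ (a conformal cylindrical projection has a single point scale, 1/cos φ).
Areal scale = k² = sec²φ = 1/cos²(48.7°) = 1/0.6600² = 2.296.
Apparent area = 755 × 2.296 ≈ 1730 km².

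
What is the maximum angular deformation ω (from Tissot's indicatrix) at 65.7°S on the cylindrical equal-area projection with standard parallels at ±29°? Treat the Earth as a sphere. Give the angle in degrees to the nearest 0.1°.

79.2°

A cylindrical equal-area projection with standard parallel φ₀ has meridian scale h = cos φ / cos φ₀ and parallel scale k = cos φ₀ / cos φ (so areas are preserved, h·k = 1).
At 65.7°: h = 0.4705, k = 2.125; principal scales a = 2.125, b = 0.4705.
sin(ω/2) = (a − b)/(a + b) = 1.655/2.596 = 0.6375, so ω = 2 arcsin(0.6375) ≈ 79.2°.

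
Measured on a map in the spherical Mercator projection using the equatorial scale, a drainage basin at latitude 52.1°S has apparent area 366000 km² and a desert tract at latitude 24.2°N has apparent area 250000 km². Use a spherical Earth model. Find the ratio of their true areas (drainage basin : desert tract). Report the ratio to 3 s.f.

Mercator's areal exaggeration is sec²φ; hence true area = (apparent area) · cos²φ.
True area of drainage basin: 366000 × cos²(52.1°) = 366000 × 0.3773 = 138100 km².
True area of desert tract: 250000 × cos²(24.2°) = 250000 × 0.8320 = 208000 km².
Ratio = 138100 / 208000 ≈ 0.664.

0.664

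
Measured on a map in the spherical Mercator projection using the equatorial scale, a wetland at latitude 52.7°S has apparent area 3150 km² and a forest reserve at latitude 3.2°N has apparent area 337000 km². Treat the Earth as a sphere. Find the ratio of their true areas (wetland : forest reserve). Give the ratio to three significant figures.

On Mercator the areal scale is sec²φ, so true area = apparent × cos²φ.
True area of wetland: 3150 × cos²(52.7°) = 3150 × 0.3672 = 1157 km².
True area of forest reserve: 337000 × cos²(3.2°) = 337000 × 0.9969 = 335900 km².
Ratio = 1157 / 335900 ≈ 0.00344.

0.00344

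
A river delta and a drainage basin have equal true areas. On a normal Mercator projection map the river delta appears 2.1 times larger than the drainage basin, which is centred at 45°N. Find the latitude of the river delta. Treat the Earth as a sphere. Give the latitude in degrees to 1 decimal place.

60.8°

For equal true areas on Mercator, apparent areas scale as sec²φ, so the ratio is cos²φ₂ / cos²φ₁.
cos²φ₂ / cos²φ₁ = 2.1  ⇒  cos φ₁ = cos 45° / √2.1 = 0.7071/1.449 = 0.4880.
φ₁ = arccos(0.4880) ≈ 60.8°.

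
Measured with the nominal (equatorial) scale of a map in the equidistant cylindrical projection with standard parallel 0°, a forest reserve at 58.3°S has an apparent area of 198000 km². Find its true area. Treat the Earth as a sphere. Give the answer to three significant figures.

104000 km²

For the equirectangular projection with φ₀ = 0 (plate carrée), h = 1 along meridians and k = sec φ along parallels.
Areal scale = h·k = 1 × sec φ; at 58.3°, h = 1.000, k = 1.903, so h·k = 1.903.
True area = apparent / (areal scale) = 198000 / 1.903 ≈ 104000 km².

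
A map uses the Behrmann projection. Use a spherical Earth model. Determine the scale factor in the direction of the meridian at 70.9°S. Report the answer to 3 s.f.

0.378

The Behrmann projection is cylindrical equal-area with φ₀ = 30°. Cylindrical equal-area (φ₀ = 30°): h = cos φ / cos 30° along meridians, k = cos 30° / cos φ along parallels; h·k = 1.
h = cos 70.9° / cos 30° = 0.3272/0.8660 = 0.3778.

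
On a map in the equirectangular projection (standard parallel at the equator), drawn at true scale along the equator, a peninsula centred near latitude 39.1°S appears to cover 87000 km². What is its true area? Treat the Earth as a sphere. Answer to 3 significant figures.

For the equirectangular projection with φ₀ = 0 (plate carrée), h = 1 along meridians and k = sec φ along parallels.
Areal scale = h·k = 1 × sec φ; at 39.1°, h = 1.000, k = 1.289, so h·k = 1.289.
True area = apparent / (areal scale) = 87000 / 1.289 ≈ 67500 km².

67500 km²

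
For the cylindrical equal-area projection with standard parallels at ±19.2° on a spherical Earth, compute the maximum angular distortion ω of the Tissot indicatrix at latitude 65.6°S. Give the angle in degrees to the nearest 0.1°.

85.5°

Cylindrical equal-area (φ₀ = 19.2°): h = cos φ / cos 19.2° along meridians, k = cos 19.2° / cos φ along parallels; h·k = 1.
At 65.6°: h = 0.4374, k = 2.286; principal scales a = 2.286, b = 0.4374.
sin(ω/2) = (a − b)/(a + b) = 1.849/2.723 = 0.6788, so ω = 2 arcsin(0.6788) ≈ 85.5°.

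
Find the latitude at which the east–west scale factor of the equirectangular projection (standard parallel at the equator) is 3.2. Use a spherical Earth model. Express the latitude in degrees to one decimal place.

Plate carrée: h = 1, k = sec φ along parallels.
sec φ = 3.2  ⇒  cos φ = 0.3125  ⇒  φ ≈ 71.8°.

71.8°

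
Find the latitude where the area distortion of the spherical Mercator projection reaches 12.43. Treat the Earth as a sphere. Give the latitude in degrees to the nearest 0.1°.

Mercator areal scale is sec²φ.
sec²φ = 12.43  ⇒  cos²φ = 0.08045  ⇒  cos φ = 0.2836.
φ = arccos(0.2836) ≈ 73.5°.

73.5°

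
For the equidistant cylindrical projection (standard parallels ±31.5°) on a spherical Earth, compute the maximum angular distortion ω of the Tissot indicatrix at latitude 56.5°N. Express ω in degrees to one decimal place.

24.7°

With standard parallel φ₀ = 31.5°, the equirectangular projection gives x = Rλ cos φ₀, y = Rφ, so h = 1 and k = cos 31.5° / cos φ.
At 56.5°: h = 1.000, k = 1.545; principal scales a = 1.545, b = 1.000.
sin(ω/2) = (a − b)/(a + b) = 0.5448/2.545 = 0.2141, so ω = 2 arcsin(0.2141) ≈ 24.7°.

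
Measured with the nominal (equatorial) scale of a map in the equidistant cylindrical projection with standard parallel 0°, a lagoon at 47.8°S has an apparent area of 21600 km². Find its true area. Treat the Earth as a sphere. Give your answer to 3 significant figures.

14500 km²

Plate carrée maps x = Rλ, y = Rφ. The meridian scale is h = 1 and the parallel scale is k = 1/cos φ = sec φ.
Areal scale = h·k = 1 × sec φ; at 47.8°, h = 1.000, k = 1.489, so h·k = 1.489.
True area = apparent / (areal scale) = 21600 / 1.489 ≈ 14500 km².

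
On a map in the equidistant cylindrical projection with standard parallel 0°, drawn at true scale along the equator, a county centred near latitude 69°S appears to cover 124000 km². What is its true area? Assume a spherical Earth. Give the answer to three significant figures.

For the equirectangular projection with φ₀ = 0 (plate carrée), h = 1 along meridians and k = sec φ along parallels.
Areal scale = h·k = 1 × sec φ; at 69°, h = 1.000, k = 2.790, so h·k = 2.790.
True area = apparent / (areal scale) = 124000 / 2.790 ≈ 44400 km².

44400 km²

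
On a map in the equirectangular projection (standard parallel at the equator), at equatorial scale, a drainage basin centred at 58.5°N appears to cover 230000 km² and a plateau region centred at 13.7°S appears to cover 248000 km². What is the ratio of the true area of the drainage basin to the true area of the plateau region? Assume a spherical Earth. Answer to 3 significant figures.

On the plate carrée, areal scale = h·k = 1 × sec φ, so true area = apparent × cos φ.
True area of drainage basin: 230000 × cos(58.5°) = 230000 × 0.5225 = 120200 km².
True area of plateau region: 248000 × cos(13.7°) = 248000 × 0.9715 = 240900 km².
Ratio = 120200 / 240900 ≈ 0.499.

0.499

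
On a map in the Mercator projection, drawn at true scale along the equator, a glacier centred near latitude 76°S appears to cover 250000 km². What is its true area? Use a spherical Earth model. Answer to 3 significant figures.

14600 km²

For Mercator, h = k = sec φ (a conformal cylindrical projection has a single point scale, 1/cos φ).
Areal scale = k² = sec²φ = 1/cos²(76°) = 1/0.2419² = 17.09.
True area = apparent / (areal scale) = 250000 / 17.09 ≈ 14600 km².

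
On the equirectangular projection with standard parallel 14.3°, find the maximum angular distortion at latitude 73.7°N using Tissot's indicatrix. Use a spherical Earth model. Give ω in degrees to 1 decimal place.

With standard parallel φ₀ = 14.3°, the equirectangular projection gives x = Rλ cos φ₀, y = Rφ, so h = 1 and k = cos 14.3° / cos φ.
At 73.7°: h = 1.000, k = 3.453; principal scales a = 3.453, b = 1.000.
sin(ω/2) = (a − b)/(a + b) = 2.453/4.453 = 0.5508, so ω = 2 arcsin(0.5508) ≈ 66.8°.

66.8°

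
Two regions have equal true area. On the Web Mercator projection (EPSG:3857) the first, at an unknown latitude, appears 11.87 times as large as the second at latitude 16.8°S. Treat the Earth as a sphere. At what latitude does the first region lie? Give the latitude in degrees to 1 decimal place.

Mercator areal scale is sec²φ, so apparent-area ratio = sec²φ₁ / sec²φ₂ = cos²φ₂ / cos²φ₁.
cos²φ₂ / cos²φ₁ = 11.87  ⇒  cos φ₁ = cos 16.8° / √11.87 = 0.9573/3.445 = 0.2779.
φ₁ = arccos(0.2779) ≈ 73.9°.

73.9°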